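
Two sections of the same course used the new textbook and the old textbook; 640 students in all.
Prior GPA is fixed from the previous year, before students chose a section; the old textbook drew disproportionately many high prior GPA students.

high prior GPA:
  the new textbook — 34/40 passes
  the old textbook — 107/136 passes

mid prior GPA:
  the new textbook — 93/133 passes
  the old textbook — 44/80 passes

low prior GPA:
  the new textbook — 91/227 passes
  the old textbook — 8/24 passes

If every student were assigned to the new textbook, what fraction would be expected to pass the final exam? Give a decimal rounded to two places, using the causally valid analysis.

Prior GPA band is set before the teaching method has any effect — it is not caused by the teaching method — and it independently drives the outcome. That makes it a confounder, so the causal comparison is within prior GPA band levels.
Standardising the new textbook to the population prior GPA band mix: 0.275·34/40 + 0.333·93/133 + 0.392·91/227 = 0.624.

0.62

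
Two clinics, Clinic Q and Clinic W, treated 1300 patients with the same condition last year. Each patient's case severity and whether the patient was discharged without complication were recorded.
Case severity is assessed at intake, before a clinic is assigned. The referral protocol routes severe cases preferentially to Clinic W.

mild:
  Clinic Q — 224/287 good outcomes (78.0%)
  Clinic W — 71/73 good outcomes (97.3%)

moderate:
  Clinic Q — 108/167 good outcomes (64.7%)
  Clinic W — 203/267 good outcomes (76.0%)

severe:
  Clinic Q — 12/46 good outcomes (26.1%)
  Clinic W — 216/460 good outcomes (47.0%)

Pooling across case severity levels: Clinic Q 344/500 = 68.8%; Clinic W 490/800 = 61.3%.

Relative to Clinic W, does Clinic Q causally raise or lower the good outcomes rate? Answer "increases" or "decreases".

decreases

Within every case severity level Clinic W has the higher rate, yet pooled Clinic Q does — Simpson's reversal.
Case severity is set before the clinic has any effect — it is not caused by the clinic — and it independently drives the outcome. That makes it a confounder, so the causal comparison is within case severity levels.
Within each level — mild: 78.0% vs 97.3%; moderate: 64.7% vs 76.0%; severe: 26.1% vs 47.0% — Clinic W is higher every time.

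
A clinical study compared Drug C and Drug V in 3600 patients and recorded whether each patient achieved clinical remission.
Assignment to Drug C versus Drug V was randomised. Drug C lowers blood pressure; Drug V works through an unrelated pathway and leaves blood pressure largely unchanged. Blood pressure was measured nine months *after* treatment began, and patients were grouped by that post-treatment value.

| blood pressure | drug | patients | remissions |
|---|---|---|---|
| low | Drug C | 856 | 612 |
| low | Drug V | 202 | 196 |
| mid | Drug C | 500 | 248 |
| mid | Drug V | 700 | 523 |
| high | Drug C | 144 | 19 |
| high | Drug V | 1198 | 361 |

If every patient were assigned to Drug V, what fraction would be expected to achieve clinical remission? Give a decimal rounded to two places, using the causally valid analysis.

Drug V is higher inside every blood pressure stratum but Drug C is higher in aggregate. Whether to stratify depends on how blood pressure relates to the drug.
Blood pressure lies on the pathway drug → blood pressure → outcome, so adjusting for it blocks the indirect effect. For the total causal effect of drug, use the unadjusted pooled rates.
So P(outcome | do(Drug V)) is just the pooled rate for Drug V: 1080/2100 = 0.514.

0.51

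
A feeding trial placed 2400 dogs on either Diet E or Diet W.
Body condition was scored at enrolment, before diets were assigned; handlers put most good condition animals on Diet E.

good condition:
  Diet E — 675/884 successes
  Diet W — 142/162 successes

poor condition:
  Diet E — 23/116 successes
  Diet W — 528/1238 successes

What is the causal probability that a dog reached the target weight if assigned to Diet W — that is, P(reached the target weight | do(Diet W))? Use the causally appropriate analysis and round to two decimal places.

0.62

Since starting body condition is a pre-existing factor (not a product of the diet) and it affects the outcome on its own, it is a confounder. The stratified rates, not the pooled rate, identify the causal effect.
Standardising Diet W to the population starting body condition mix: 0.436·142/162 + 0.564·528/1238 = 0.623.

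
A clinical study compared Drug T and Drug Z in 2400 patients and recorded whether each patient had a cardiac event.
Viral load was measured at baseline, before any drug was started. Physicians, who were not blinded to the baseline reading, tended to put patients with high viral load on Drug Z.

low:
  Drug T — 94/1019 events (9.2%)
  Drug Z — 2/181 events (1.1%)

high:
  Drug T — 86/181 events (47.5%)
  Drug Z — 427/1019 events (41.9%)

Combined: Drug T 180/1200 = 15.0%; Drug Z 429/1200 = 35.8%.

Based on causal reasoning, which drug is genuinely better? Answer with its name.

Drug Z

The viral load-specific comparison favours Drug Z throughout, but the pooled figures favour Drug T. The question is whether to condition on viral load.
Since viral load is a pre-existing factor (not a product of the drug) and it affects the outcome on its own, it is a confounder. The stratified rates, not the pooled rate, identify the causal effect.
Within each level — low: 9.2% vs 1.1%; high: 47.5% vs 41.9% — Drug Z is lower every time.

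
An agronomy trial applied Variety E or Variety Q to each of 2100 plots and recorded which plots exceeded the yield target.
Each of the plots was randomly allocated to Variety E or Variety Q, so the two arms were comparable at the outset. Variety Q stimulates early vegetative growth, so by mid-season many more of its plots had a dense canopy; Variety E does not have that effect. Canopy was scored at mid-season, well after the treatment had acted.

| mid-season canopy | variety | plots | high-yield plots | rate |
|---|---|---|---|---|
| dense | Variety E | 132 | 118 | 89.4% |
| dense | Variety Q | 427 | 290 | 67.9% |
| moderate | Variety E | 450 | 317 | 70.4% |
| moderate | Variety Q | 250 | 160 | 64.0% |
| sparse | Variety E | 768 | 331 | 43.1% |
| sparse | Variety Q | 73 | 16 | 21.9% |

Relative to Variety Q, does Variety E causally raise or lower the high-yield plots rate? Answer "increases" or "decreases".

decreases

Mid-season canopy here is a post-treatment variable shaped by the variety; conditioning on it would introduce bias rather than remove it. The overall comparison is the causal one.
Pooled: Variety E 56.7% vs Variety Q 62.1%; Variety Q is higher overall.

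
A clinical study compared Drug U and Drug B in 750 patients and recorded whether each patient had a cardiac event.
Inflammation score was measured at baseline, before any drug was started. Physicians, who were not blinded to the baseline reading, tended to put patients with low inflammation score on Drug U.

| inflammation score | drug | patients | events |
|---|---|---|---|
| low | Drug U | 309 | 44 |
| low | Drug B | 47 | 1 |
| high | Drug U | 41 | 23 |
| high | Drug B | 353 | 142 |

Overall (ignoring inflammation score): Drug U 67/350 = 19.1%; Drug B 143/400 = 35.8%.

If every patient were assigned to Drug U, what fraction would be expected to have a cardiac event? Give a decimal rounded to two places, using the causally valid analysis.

Since inflammation score is a pre-existing factor (not a product of the drug) and it affects the outcome on its own, it is a confounder. The stratified rates, not the pooled rate, identify the causal effect.
Standardising Drug U to the population inflammation score mix: 0.475·44/309 + 0.525·23/41 = 0.362.

0.36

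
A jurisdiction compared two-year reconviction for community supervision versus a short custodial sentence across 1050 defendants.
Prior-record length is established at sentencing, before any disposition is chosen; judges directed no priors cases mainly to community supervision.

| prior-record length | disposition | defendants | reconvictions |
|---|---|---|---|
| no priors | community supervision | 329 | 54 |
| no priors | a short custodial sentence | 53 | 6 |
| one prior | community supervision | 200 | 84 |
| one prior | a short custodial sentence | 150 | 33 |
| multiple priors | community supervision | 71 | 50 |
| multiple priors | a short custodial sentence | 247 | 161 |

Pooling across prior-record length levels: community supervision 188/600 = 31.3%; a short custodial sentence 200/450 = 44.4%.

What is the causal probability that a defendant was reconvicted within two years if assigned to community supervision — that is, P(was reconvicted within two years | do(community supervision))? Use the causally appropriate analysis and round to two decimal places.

The imbalance in prior-record length arose from how defendants were allocated, not from anything the disposition did; and prior-record length independently affects the outcome. The pooled gap is confounded — condition on prior-record length.
Standardising community supervision to the population prior-record length mix: 0.364·54/329 + 0.333·84/200 + 0.303·50/71 = 0.413.

0.41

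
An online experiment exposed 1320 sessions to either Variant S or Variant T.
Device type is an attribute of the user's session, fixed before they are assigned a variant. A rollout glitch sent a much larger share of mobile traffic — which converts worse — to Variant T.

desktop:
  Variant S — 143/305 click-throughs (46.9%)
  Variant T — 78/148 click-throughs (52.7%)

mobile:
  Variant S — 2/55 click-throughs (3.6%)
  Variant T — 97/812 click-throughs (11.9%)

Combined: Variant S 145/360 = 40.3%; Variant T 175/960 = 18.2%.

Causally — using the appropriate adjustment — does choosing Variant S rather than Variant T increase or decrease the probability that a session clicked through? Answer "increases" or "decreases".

Within every device type level Variant T has the higher rate, yet pooled Variant S does — Simpson's reversal.
Device type differs across variants for reasons unrelated to any effect of the variant itself, and it separately predicts the outcome — a classic confounder. We must compare within device type levels.
Within each level — desktop: 46.9% vs 52.7%; mobile: 3.6% vs 11.9% — Variant T is higher every time.

decreases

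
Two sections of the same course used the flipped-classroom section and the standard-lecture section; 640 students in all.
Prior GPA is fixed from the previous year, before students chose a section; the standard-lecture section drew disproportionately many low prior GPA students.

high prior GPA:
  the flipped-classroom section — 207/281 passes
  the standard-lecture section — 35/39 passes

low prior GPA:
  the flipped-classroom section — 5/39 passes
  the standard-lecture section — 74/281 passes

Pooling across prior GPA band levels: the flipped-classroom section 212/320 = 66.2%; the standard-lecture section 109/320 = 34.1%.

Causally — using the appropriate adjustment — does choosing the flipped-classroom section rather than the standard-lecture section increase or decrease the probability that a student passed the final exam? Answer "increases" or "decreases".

decreases

Nothing the teaching method does changes prior GPA band; the imbalance is an allocation artefact. With prior GPA band also predicting the outcome, the pooled figure is confounded, and the within-stratum comparison is the causal one.
Within each level — high prior GPA: 73.7% vs 89.7%; low prior GPA: 12.8% vs 26.3% — the standard-lecture section is higher every time.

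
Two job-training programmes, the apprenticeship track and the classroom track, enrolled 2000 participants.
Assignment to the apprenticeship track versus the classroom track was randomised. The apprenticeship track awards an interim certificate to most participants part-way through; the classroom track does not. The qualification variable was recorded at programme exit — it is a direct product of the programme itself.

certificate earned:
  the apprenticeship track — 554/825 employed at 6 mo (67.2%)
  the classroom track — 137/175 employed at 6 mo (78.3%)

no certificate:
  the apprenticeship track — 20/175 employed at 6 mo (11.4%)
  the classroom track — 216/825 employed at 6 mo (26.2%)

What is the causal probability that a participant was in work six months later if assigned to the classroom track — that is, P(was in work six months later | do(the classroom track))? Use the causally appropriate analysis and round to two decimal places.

Within every qualification attained during the programme level the classroom track has the higher rate, yet pooled the apprenticeship track does — Simpson's reversal.
Qualification attained during the programme here is a post-treatment variable shaped by the programme; conditioning on it would introduce bias rather than remove it. The overall comparison is the causal one.
So P(outcome | do(the classroom track)) is just the pooled rate for the classroom track: 353/1000 = 0.353.

0.35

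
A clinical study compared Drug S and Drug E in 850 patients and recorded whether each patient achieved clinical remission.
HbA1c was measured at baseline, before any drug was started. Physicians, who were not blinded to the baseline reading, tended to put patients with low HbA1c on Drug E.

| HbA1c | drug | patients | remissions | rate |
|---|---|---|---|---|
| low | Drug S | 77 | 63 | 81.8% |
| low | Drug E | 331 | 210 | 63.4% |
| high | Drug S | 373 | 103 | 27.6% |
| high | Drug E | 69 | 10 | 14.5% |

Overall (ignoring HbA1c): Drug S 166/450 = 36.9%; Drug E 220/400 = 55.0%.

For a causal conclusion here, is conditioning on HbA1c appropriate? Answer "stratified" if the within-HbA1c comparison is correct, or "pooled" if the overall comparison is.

stratified

HbA1c is set before the drug has any effect — it is not caused by the drug — and it independently drives the outcome. That makes it a confounder, so the causal comparison is within HbA1c levels.
Within each level — low: 81.8% vs 63.4%; high: 27.6% vs 14.5% — Drug S is higher every time.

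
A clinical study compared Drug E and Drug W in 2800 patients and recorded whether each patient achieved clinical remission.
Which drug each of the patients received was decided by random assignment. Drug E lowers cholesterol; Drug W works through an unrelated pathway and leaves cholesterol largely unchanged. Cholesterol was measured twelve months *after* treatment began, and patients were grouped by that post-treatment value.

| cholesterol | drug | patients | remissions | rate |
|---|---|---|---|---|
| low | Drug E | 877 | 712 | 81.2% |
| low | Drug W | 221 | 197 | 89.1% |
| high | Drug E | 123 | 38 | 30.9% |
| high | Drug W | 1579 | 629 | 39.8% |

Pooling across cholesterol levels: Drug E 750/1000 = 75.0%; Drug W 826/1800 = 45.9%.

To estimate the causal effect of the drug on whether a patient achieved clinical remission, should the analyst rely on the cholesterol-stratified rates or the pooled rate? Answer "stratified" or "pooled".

pooled

Because the drug influences cholesterol, cholesterol is a post-treatment mediator, not a confounder. Stratifying on it would bias the estimate; the causal effect is the crude pooled difference.
Pooled: Drug E 75.0% vs Drug W 45.9%; Drug E is higher overall.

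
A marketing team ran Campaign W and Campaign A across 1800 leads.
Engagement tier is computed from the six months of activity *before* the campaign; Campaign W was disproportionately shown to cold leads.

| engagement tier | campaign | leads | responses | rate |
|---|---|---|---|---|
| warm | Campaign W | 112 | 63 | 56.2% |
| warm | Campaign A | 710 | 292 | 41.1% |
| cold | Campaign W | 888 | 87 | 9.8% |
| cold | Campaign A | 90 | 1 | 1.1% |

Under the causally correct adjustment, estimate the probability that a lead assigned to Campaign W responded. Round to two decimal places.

Campaign W is higher inside every engagement tier stratum but Campaign A is higher in aggregate. Whether to stratify depends on how engagement tier relates to the campaign.
Since engagement tier is a pre-existing factor (not a product of the campaign) and it affects the outcome on its own, it is a confounder. The stratified rates, not the pooled rate, identify the causal effect.
Standardising Campaign W to the population engagement tier mix: 0.457·63/112 + 0.543·87/888 = 0.310.

0.31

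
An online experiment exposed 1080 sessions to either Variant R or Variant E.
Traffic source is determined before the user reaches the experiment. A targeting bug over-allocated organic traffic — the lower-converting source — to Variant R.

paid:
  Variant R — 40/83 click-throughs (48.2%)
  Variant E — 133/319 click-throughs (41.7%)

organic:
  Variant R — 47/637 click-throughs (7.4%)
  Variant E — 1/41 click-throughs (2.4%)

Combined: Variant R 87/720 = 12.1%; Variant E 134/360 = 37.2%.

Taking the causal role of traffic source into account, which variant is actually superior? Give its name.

Variant R

Variant R is higher inside every traffic source stratum but Variant E is higher in aggregate. Whether to stratify depends on how traffic source relates to the variant.
Since traffic source is a pre-existing factor (not a product of the variant) and it affects the outcome on its own, it is a confounder. The stratified rates, not the pooled rate, identify the causal effect.
Within each level — paid: 48.2% vs 41.7%; organic: 7.4% vs 2.4% — Variant R is higher every time.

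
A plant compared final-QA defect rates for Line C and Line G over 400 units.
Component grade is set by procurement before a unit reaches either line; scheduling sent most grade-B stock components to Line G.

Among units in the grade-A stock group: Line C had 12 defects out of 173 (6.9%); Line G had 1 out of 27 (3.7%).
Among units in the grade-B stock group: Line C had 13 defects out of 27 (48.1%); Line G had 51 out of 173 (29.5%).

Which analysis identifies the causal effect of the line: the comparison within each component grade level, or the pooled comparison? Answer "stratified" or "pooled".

stratified

Since component grade is a pre-existing factor (not a product of the line) and it affects the outcome on its own, it is a confounder. The stratified rates, not the pooled rate, identify the causal effect.
Within each level — grade-A stock: 6.9% vs 3.7%; grade-B stock: 48.1% vs 29.5% — Line G is lower every time.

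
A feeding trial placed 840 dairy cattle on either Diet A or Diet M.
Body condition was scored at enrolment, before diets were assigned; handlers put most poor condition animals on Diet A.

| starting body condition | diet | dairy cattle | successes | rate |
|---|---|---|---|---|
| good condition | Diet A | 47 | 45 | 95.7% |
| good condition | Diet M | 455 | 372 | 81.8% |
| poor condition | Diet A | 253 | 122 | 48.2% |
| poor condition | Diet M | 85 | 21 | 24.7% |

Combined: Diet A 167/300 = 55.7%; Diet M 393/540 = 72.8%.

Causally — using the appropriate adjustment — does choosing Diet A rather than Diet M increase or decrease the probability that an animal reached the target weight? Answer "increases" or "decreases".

increases

The imbalance in starting body condition arose from how dairy cattle were allocated, not from anything the diet did; and starting body condition independently affects the outcome. The pooled gap is confounded — condition on starting body condition.
Within each level — good condition: 95.7% vs 81.8%; poor condition: 48.2% vs 24.7% — Diet A is higher every time.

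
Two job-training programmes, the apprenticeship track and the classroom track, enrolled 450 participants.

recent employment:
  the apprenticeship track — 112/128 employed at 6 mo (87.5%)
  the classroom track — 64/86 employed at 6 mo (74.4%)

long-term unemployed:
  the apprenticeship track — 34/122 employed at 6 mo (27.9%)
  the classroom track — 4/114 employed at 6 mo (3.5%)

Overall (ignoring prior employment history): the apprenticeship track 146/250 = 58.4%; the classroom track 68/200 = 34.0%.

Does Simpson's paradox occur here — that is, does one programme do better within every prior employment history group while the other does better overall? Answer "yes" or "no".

no

Within each prior employment history level (recent employment 87.5% vs 74.4%; long-term unemployed 27.9% vs 3.5%), the apprenticeship track has the higher rate every time. Pooled: 58.4% vs 34.0% — the apprenticeship track has the higher rate overall. They agree.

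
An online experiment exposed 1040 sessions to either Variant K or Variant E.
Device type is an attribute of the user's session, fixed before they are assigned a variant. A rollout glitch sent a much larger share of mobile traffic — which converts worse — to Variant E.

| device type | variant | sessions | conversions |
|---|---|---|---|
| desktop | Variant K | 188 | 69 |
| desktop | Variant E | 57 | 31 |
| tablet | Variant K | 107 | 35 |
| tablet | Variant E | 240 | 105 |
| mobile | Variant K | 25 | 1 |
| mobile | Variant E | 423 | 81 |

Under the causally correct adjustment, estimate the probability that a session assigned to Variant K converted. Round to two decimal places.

The device type-specific comparison favours Variant E throughout, but the pooled figures favour Variant K. The question is whether to condition on device type.
The imbalance in device type arose from how sessions were allocated, not from anything the variant did; and device type independently affects the outcome. The pooled gap is confounded — condition on device type.
Standardising Variant K to the population device type mix: 0.236·69/188 + 0.334·35/107 + 0.431·1/25 = 0.213.

0.21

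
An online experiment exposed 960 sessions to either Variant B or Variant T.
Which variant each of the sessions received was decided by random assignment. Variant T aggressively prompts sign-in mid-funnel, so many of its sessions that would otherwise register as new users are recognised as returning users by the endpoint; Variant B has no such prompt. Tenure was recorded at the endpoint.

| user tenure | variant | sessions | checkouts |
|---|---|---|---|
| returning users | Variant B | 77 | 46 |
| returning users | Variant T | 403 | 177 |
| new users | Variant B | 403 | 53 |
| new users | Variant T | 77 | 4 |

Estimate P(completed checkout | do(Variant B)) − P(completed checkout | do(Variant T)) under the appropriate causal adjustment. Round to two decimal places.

-0.17

The stratified and pooled comparisons disagree (Variant B wins within each user tenure; Variant T wins overall), so the answer turns on the causal role of user tenure.
User tenure lies on the pathway variant → user tenure → outcome, so adjusting for it blocks the indirect effect. For the total causal effect of variant, use the unadjusted pooled rates.
The causal difference is the pooled difference: 0.206 − 0.377 = -0.171.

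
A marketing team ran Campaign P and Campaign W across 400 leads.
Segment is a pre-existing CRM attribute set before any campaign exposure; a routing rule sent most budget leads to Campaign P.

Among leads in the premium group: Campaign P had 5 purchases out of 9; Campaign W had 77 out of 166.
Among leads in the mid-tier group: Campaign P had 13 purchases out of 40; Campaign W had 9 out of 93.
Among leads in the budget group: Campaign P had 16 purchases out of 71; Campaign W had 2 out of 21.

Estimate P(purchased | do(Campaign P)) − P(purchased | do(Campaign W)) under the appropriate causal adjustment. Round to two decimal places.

+0.15

The stratified and pooled comparisons disagree (Campaign P wins within each customer segment; Campaign W wins overall), so the answer turns on the causal role of customer segment.
The imbalance in customer segment arose from how leads were allocated, not from anything the campaign did; and customer segment independently affects the outcome. The pooled gap is confounded — condition on customer segment.
Adjusting over the population distribution of customer segment: 0.438·(0.556−0.464) + 0.333·(0.325−0.097) + 0.230·(0.225−0.095) = +0.146.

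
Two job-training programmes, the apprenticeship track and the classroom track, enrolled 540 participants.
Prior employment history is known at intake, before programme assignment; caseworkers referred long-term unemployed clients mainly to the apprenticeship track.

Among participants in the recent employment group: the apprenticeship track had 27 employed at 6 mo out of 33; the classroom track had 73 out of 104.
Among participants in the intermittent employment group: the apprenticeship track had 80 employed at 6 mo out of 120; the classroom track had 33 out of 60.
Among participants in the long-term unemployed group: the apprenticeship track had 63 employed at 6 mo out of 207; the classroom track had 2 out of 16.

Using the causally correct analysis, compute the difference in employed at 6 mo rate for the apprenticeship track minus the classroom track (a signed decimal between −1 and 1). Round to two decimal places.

+0.14

Prior employment history is set before the programme has any effect — it is not caused by the programme — and it independently drives the outcome. That makes it a confounder, so the causal comparison is within prior employment history levels.
Adjusting over the population distribution of prior employment history: 0.254·(0.818−0.702) + 0.333·(0.667−0.550) + 0.413·(0.304−0.125) = +0.142.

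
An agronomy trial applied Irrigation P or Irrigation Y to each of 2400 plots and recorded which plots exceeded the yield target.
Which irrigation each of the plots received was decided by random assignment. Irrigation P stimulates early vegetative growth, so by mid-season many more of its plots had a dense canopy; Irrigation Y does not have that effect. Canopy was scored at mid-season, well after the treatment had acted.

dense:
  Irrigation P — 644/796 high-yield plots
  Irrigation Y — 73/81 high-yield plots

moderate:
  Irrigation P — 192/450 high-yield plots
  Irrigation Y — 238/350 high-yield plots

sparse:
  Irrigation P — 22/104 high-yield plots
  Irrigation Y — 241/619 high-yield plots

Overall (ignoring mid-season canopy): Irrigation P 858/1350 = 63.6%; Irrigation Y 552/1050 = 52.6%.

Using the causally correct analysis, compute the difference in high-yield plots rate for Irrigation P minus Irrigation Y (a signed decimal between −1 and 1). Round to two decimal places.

+0.11

Irrigation Y is higher inside every mid-season canopy stratum but Irrigation P is higher in aggregate. Whether to stratify depends on how mid-season canopy relates to the irrigation.
Mid-season canopy is downstream of the irrigation. One should not condition on a consequence of treatment, so the overall rates are the right comparison.
The causal difference is the pooled difference: 0.636 − 0.526 = +0.110.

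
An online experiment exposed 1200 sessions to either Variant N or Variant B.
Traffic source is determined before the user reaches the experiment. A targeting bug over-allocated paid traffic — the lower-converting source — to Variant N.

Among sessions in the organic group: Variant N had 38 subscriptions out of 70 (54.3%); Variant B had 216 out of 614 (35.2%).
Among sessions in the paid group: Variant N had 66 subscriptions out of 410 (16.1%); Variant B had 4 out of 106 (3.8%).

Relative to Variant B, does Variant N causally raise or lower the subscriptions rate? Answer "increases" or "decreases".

Nothing the variant does changes traffic source; the imbalance is an allocation artefact. With traffic source also predicting the outcome, the pooled figure is confounded, and the within-stratum comparison is the causal one.
Within each level — organic: 54.3% vs 35.2%; paid: 16.1% vs 3.8% — Variant N is higher every time.

increases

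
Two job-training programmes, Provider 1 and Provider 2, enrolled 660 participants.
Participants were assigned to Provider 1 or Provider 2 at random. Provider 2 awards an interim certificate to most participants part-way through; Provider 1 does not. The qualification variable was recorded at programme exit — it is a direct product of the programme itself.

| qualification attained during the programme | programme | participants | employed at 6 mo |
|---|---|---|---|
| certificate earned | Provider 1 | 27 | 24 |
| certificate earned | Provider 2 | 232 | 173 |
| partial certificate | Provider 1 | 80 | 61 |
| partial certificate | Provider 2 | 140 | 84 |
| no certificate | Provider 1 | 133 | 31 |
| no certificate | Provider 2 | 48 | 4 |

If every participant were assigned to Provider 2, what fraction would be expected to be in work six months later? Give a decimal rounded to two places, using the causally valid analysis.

Within every qualification attained during the programme level Provider 1 has the higher rate, yet pooled Provider 2 does — Simpson's reversal.
Stratifying would compare programmes among participants the programmes themselves sorted into qualification attained during the programme groups — a form of selection on an intermediate. The unconditioned pooled rates give the total causal effect.
So P(outcome | do(Provider 2)) is just the pooled rate for Provider 2: 261/420 = 0.621.

0.62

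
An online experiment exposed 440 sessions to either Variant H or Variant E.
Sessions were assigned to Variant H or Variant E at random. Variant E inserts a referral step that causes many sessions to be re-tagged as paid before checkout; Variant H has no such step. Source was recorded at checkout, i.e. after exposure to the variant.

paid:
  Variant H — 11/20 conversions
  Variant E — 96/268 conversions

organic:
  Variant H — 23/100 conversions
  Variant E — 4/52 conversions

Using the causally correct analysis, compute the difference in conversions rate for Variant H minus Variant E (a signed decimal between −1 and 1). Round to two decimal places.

Traffic source lies on the pathway variant → traffic source → outcome, so adjusting for it blocks the indirect effect. For the total causal effect of variant, use the unadjusted pooled rates.
The causal difference is the pooled difference: 0.283 − 0.312 = -0.029.

-0.03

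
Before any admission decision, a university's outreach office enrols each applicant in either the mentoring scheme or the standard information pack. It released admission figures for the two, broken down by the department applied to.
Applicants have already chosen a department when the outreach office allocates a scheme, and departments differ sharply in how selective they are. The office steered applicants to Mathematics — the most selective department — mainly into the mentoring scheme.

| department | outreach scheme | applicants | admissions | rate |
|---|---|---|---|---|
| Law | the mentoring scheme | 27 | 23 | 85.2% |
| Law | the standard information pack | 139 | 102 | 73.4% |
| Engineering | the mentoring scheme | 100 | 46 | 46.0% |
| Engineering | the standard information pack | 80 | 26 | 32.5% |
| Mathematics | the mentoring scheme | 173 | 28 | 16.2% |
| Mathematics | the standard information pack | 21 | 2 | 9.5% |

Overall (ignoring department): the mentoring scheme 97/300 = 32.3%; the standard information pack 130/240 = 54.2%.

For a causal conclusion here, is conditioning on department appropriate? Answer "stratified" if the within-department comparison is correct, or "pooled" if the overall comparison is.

stratified

The stratified and pooled comparisons disagree (the mentoring scheme wins within each department; the standard information pack wins overall), so the answer turns on the causal role of department.
Here department is a common cause — it drives both which outreach scheme a case falls under and the outcome. The crude comparison mixes populations; the stratum-specific rates are the causally relevant ones.
Within each level — Law: 85.2% vs 73.4%; Engineering: 46.0% vs 32.5%; Mathematics: 16.2% vs 9.5% — the mentoring scheme is higher every time.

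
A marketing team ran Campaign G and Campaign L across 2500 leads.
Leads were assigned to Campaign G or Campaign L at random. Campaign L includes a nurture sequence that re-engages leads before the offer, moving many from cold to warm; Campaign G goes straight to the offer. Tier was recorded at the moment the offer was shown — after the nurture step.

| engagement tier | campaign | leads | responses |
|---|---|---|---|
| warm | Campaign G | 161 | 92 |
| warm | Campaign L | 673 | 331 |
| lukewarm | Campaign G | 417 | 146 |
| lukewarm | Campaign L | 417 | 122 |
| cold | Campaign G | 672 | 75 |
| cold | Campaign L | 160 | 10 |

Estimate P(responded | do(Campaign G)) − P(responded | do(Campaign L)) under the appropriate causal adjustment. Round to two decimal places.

Stratifying would compare campaigns among leads the campaigns themselves sorted into engagement tier groups — a form of selection on an intermediate. The unconditioned pooled rates give the total causal effect.
The causal difference is the pooled difference: 0.250 − 0.370 = -0.120.

-0.12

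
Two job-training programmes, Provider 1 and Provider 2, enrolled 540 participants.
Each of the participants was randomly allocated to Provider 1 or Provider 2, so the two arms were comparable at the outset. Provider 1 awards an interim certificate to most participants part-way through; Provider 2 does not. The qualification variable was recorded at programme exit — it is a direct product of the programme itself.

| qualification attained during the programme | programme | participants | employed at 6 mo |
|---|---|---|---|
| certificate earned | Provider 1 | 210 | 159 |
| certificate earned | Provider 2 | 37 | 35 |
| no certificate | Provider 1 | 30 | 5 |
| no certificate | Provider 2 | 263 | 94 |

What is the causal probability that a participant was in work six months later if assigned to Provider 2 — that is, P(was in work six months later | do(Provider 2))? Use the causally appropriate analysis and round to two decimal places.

0.43

The stratified and pooled comparisons disagree (Provider 2 wins within each qualification attained during the programme; Provider 1 wins overall), so the answer turns on the causal role of qualification attained during the programme.
Qualification attained during the programme is recorded after the programme and is itself shifted by it — it sits on the causal path from programme to outcome. Conditioning on a mediator would strip out part of the effect we want; the pooled comparison gives the total causal effect.
So P(outcome | do(Provider 2)) is just the pooled rate for Provider 2: 129/300 = 0.430.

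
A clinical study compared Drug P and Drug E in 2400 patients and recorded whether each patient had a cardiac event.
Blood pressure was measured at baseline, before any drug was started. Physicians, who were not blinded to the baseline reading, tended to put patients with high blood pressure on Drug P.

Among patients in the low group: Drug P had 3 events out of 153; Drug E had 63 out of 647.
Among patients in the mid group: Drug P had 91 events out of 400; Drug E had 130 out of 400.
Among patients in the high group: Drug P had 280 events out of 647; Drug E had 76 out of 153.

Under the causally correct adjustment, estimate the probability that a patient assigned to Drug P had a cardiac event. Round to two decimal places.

0.23

Within every blood pressure level Drug P has the lower rate, yet pooled Drug E does — Simpson's reversal.
Nothing the drug does changes blood pressure; the imbalance is an allocation artefact. With blood pressure also predicting the outcome, the pooled figure is confounded, and the within-stratum comparison is the causal one.
Standardising Drug P to the population blood pressure mix: 0.333·3/153 + 0.333·91/400 + 0.333·280/647 = 0.227.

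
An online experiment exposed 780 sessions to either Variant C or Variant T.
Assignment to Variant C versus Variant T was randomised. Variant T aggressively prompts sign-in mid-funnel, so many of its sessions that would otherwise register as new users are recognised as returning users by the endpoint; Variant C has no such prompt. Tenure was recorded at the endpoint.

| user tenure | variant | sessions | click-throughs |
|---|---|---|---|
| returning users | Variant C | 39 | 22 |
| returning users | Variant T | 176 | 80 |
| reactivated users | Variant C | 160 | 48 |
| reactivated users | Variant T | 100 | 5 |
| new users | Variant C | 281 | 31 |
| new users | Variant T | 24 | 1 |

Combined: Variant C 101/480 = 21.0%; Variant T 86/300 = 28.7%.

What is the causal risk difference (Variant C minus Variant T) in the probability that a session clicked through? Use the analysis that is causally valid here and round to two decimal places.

-0.08

The stratified and pooled comparisons disagree (Variant C wins within each user tenure; Variant T wins overall), so the answer turns on the causal role of user tenure.
User tenure here is a post-treatment variable shaped by the variant; conditioning on it would introduce bias rather than remove it. The overall comparison is the causal one.
The causal difference is the pooled difference: 0.210 − 0.287 = -0.076.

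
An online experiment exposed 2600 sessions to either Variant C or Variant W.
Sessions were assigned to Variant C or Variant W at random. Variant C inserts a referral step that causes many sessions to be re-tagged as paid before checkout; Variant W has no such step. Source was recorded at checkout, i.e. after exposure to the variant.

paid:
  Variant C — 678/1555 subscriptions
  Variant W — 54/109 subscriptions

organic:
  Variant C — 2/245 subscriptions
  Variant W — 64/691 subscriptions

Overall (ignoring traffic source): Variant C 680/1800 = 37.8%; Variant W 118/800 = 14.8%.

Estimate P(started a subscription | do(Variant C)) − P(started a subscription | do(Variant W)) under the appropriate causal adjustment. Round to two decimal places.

Traffic source is recorded after the variant and is itself shifted by it — it sits on the causal path from variant to outcome. Conditioning on a mediator would strip out part of the effect we want; the pooled comparison gives the total causal effect.
The causal difference is the pooled difference: 0.378 − 0.147 = +0.230.

+0.23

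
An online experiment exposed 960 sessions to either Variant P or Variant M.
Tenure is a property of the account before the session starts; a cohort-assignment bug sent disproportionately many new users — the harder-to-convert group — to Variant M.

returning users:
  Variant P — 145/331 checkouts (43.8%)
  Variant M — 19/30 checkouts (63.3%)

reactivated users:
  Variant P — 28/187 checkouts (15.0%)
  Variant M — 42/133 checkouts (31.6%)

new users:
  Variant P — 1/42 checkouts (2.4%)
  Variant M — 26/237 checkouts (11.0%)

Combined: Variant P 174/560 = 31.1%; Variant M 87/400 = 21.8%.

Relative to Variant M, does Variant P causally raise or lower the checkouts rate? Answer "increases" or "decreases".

decreases

User tenure is set before the variant has any effect — it is not caused by the variant — and it independently drives the outcome. That makes it a confounder, so the causal comparison is within user tenure levels.
Within each level — returning users: 43.8% vs 63.3%; reactivated users: 15.0% vs 31.6%; new users: 2.4% vs 11.0% — Variant M is higher every time.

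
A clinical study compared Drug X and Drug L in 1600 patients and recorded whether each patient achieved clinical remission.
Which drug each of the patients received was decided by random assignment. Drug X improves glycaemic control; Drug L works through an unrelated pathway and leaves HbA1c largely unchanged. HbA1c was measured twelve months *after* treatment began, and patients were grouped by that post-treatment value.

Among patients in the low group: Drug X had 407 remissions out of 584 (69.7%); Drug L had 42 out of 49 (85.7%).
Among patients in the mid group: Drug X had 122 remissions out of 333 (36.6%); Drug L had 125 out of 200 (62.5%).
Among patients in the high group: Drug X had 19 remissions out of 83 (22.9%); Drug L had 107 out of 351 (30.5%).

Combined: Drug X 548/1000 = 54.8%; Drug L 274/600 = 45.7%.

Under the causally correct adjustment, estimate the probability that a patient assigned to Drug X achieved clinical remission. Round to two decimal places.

0.55

HbA1c lies on the pathway drug → HbA1c → outcome, so adjusting for it blocks the indirect effect. For the total causal effect of drug, use the unadjusted pooled rates.
So P(outcome | do(Drug X)) is just the pooled rate for Drug X: 548/1000 = 0.548.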